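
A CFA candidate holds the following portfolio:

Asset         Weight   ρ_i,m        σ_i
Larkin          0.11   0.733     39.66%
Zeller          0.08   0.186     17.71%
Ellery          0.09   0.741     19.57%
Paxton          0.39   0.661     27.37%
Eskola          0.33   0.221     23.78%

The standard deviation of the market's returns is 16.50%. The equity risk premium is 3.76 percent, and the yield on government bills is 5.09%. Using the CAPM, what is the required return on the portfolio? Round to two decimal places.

8.18%

β_Larkin = 0.733 × 39.66% / 16.50% = 1.7619
β_Zeller = 0.186 × 17.71% / 16.50% = 0.1996
β_Ellery = 0.741 × 19.57% / 16.50% = 0.8789
β_Paxton = 0.661 × 27.37% / 16.50% = 1.0965
β_Eskola = 0.221 × 23.78% / 16.50% = 0.3185
β_P = Σ w_i β_i = 0.11×1.7619 + 0.08×0.1996 + 0.09×0.8789 + 0.39×1.0965 + 0.33×0.3185 = 0.8216
E(R_P) = R_f + β_P × MRP = 5.09% + 0.8216 × 3.76% = 8.18%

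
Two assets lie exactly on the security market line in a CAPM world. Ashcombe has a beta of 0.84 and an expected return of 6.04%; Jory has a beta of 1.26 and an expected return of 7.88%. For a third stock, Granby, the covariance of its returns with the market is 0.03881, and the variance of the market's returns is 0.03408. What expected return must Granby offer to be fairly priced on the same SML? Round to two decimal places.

7.35%

MRP = (7.88% − 6.04%) / (1.26 − 0.84) = 4.3810%
R_f = 6.04% − 0.84 × 4.3810% = 2.3600%
β_Granby = Cov / Var(R_m) = 0.03881 / 0.03408 = 1.1388
E(R_Granby) = R_f + β × MRP = 2.3600% + 1.1388 × 4.3810% = 7.35%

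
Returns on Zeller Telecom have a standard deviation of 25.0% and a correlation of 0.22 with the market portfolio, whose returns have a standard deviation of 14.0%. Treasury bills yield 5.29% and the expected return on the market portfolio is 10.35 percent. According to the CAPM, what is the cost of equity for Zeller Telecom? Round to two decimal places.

β = ρ × σ_i / σ_m = 0.22 × 25.0% / 14.0% = 0.3929
MRP = 10.35% − 5.29% = 5.06%
E(R) = 5.29% + 0.3929 × 5.06% = 7.28%

7.28%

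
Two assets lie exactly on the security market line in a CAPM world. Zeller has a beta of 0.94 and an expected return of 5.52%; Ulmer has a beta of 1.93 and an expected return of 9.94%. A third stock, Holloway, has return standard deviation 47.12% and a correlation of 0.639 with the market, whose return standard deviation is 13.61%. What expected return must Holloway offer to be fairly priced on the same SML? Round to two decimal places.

MRP = (9.94% − 5.52%) / (1.93 − 0.94) = 4.4646%
R_f = 5.52% − 0.94 × 4.4646% = 1.3233%
β_Holloway = ρ·σ_i/σ_m = 0.639 × 47.12 / 13.61 = 2.2123
E(R_Holloway) = R_f + β × MRP = 1.3233% + 2.2123 × 4.4646% = 11.20%

11.20%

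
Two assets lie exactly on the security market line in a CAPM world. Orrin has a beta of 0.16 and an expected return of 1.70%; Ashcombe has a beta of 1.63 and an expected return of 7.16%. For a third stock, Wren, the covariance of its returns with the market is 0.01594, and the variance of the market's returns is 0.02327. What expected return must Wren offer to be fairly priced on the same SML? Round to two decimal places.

3.65%

MRP = (7.16% − 1.70%) / (1.63 − 0.16) = 3.7143%
R_f = 1.70% − 0.16 × 3.7143% = 1.1057%
β_Wren = Cov / Var(R_m) = 0.01594 / 0.02327 = 0.6850
E(R_Wren) = R_f + β × MRP = 1.1057% + 0.6850 × 3.7143% = 3.65%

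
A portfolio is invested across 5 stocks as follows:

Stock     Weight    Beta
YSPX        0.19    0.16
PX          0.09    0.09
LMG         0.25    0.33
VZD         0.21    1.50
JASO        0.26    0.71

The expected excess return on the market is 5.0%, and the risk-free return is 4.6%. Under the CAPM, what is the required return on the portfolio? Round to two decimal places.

β_P = Σ w_i β_i = 0.19×0.16 + 0.09×0.09 + 0.25×0.33 + 0.21×1.50 + 0.26×0.71 = 0.6206
E(R_P) = R_f + β_P × MRP = 4.6% + 0.6206 × 5.0% = 7.70%

7.70%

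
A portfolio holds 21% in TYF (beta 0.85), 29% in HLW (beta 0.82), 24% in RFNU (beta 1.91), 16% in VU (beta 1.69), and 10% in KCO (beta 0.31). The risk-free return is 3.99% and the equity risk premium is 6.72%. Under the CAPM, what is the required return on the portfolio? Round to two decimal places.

11.89%

β_P = Σ w_i β_i = 0.21×0.85 + 0.29×0.82 + 0.24×1.91 + 0.16×1.69 + 0.10×0.31 = 1.1761
E(R_P) = R_f + β_P × MRP = 3.99% + 1.1761 × 6.72% = 11.89%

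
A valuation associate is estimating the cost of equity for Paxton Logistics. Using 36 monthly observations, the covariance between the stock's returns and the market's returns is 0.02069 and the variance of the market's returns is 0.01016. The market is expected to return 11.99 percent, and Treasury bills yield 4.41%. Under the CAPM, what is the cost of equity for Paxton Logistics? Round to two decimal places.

β = Cov(R_i, R_m) / Var(R_m) = 0.02069 / 0.01016 = 2.0364
MRP = 11.99% − 4.41% = 7.58%
E(R) = R_f + β × MRP = 4.41% + 2.0364 × 7.58% = 19.85%

19.85%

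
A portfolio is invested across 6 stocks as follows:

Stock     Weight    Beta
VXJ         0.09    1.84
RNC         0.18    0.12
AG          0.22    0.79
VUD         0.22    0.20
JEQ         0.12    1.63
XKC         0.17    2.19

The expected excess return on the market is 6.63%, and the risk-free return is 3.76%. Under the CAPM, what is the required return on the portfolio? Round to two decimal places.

β_P = Σ w_i β_i = 0.09×1.84 + 0.18×0.12 + 0.22×0.79 + 0.22×0.20 + 0.12×1.63 + 0.17×2.19 = 0.9729
E(R_P) = R_f + β_P × MRP = 3.76% + 0.9729 × 6.63% = 10.21%

10.21%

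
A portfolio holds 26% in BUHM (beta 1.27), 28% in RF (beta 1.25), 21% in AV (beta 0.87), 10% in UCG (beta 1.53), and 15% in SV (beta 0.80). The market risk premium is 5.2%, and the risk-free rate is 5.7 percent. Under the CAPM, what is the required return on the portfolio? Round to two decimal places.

11.61%

β_P = Σ w_i β_i = 0.26×1.27 + 0.28×1.25 + 0.21×0.87 + 0.10×1.53 + 0.15×0.80 = 1.1359
E(R_P) = R_f + β_P × MRP = 5.7% + 1.1359 × 5.2% = 11.61%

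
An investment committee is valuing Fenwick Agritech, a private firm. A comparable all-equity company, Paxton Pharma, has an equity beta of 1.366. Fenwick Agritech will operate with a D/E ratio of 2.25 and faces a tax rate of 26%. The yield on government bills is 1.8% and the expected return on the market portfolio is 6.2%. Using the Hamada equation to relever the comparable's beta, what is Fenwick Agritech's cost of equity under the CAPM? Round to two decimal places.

β_L = β_U × [1 + (1 − t)(D/E)] = 1.366 × [1 + (1 − 0.26) × 2.25]
    = 1.366 × [1 + 0.74 × 2.25] = 1.366 × 2.6650 = 3.6404
MRP = 6.2% − 1.8% = 4.40%
E(R) = R_f + β_L × MRP = 1.8% + 3.6404 × 4.4% = 17.82%

17.82%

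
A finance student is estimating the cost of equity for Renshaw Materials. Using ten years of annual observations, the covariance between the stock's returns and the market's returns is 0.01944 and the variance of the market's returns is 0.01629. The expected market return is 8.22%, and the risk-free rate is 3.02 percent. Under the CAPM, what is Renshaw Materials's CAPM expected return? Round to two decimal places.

9.23%

β = Cov(R_i, R_m) / Var(R_m) = 0.01944 / 0.01629 = 1.1934
MRP = 8.22% − 3.02% = 5.20%
E(R) = R_f + β × MRP = 3.02% + 1.1934 × 5.20% = 9.23%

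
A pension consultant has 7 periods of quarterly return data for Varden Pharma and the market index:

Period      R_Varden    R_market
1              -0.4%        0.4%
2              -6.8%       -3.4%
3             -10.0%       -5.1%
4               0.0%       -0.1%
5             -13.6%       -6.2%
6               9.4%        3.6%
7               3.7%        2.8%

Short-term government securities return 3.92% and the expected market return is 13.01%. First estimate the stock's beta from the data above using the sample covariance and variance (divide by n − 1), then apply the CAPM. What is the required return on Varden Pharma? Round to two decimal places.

22.78%

Mean R_i = (-0.4 − 6.8 − 10.0 + 0.0 − 13.6 + 9.4 + 3.7) / 7 = -2.5286%
Mean R_m = (0.4 − 3.4 − 5.1 − 0.1 − 6.2 + 3.6 + 2.8) / 7 = -1.1429%
Σ(R_i − R̄_i)(R_m − R̄_m) = 182.2514  ⇒  Cov = 182.2514 / 6 = 30.3752
Σ(R_m − R̄_m)² = 87.8371  ⇒  Var(R_m) = 87.8371 / 6 = 14.6395
β = Cov / Var(R_m) = 30.3752 / 14.6395 = 2.0749
MRP = 13.01% − 3.92% = 9.09%
E(R) = R_f + β × MRP = 3.92% + 2.0749 × 9.09% = 22.78%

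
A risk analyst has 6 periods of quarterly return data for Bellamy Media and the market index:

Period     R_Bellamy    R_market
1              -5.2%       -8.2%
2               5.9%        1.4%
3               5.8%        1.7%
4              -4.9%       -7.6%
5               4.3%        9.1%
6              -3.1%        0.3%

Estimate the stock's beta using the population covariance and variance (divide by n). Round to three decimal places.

Mean R_i = (-5.2 + 5.9 + 5.8 − 4.9 + 4.3 − 3.1) / 6 = 0.4667%
Mean R_m = (-8.2 + 1.4 + 1.7 − 7.6 + 9.1 + 0.3) / 6 = -0.5500%
Σ(R_i − R̄_i)(R_m − R̄_m) = 137.7400  ⇒  Cov = 137.7400 / 6 = 22.9567
Σ(R_m − R̄_m)² = 210.9350  ⇒  Var(R_m) = 210.9350 / 6 = 35.1558
β = Cov / Var(R_m) = 22.9567 / 35.1558 = 0.6530

0.653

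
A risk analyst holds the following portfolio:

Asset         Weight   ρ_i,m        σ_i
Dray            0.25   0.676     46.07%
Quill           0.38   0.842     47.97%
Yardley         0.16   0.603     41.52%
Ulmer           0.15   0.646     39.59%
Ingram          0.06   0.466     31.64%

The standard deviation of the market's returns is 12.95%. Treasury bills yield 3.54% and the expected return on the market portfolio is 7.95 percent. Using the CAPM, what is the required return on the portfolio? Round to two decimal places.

14.39%

β_Dray = 0.676 × 46.07% / 12.95% = 2.4049
β_Quill = 0.842 × 47.97% / 12.95% = 3.1190
β_Yardley = 0.603 × 41.52% / 12.95% = 1.9333
β_Ulmer = 0.646 × 39.59% / 12.95% = 1.9749
β_Ingram = 0.466 × 31.64% / 12.95% = 1.1386
β_P = Σ w_i β_i = 0.25×2.4049 + 0.38×3.1190 + 0.16×1.9333 + 0.15×1.9749 + 0.06×1.1386 = 2.4603
MRP = 7.95% − 3.54% = 4.41%
E(R_P) = R_f + β_P × MRP = 3.54% + 2.4603 × 4.41% = 14.39%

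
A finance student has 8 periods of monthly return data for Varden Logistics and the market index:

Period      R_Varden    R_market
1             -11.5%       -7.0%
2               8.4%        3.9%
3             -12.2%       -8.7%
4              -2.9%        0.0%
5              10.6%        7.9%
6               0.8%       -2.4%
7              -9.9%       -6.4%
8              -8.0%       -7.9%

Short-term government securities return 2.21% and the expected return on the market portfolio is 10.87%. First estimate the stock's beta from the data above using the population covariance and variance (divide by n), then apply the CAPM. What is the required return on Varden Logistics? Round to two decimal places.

14.42%

Mean R_i = (-11.5 + 8.4 − 12.2 − 2.9 + 10.6 + 0.8 − 9.9 − 8.0) / 8 = -3.0875%
Mean R_m = (-7.0 + 3.9 − 8.7 + 0.0 + 7.9 − 2.4 − 6.4 − 7.9) / 8 = -2.5750%
Σ(R_i − R̄_i)(R_m − R̄_m) = 364.1775  ⇒  Cov = 364.1775 / 8 = 45.5222
Σ(R_m − R̄_m)² = 258.3950  ⇒  Var(R_m) = 258.3950 / 8 = 32.2994
β = Cov / Var(R_m) = 45.5222 / 32.2994 = 1.4094
MRP = 10.87% − 2.21% = 8.66%
E(R) = R_f + β × MRP = 2.21% + 1.4094 × 8.66% = 14.42%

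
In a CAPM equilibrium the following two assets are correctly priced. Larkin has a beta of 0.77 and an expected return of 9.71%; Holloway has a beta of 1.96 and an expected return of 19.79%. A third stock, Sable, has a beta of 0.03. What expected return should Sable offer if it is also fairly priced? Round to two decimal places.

MRP (SML slope) = (19.79% − 9.71%) / (1.96 − 0.77) = 10.08% / 1.19 = 8.4706%
R_f (intercept) = 9.71% − 0.77 × 8.4706% = 3.1876%
E(R_Sable) = R_f + β × MRP = 3.1876% + 0.03 × 8.4706% = 3.44%

3.44%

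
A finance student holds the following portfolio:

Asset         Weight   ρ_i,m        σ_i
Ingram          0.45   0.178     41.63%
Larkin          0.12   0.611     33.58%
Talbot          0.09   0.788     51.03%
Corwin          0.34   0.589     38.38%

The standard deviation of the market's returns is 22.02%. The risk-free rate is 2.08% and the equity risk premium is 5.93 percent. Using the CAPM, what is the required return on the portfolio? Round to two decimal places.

6.69%

β_Ingram = 0.178 × 41.63% / 22.02% = 0.3365
β_Larkin = 0.611 × 33.58% / 22.02% = 0.9318
β_Talbot = 0.788 × 51.03% / 22.02% = 1.8261
β_Corwin = 0.589 × 38.38% / 22.02% = 1.0266
β_P = Σ w_i β_i = 0.45×0.3365 + 0.12×0.9318 + 0.09×1.8261 + 0.34×1.0266 = 0.7766
E(R_P) = R_f + β_P × MRP = 2.08% + 0.7766 × 5.93% = 6.69%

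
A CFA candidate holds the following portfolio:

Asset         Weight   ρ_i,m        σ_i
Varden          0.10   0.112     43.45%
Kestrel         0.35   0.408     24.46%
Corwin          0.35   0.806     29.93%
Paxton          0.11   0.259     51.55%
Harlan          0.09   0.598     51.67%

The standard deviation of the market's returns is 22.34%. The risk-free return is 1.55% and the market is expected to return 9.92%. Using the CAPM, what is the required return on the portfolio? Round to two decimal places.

β_Varden = 0.112 × 43.45% / 22.34% = 0.2178
β_Kestrel = 0.408 × 24.46% / 22.34% = 0.4467
β_Corwin = 0.806 × 29.93% / 22.34% = 1.0798
β_Paxton = 0.259 × 51.55% / 22.34% = 0.5976
β_Harlan = 0.598 × 51.67% / 22.34% = 1.3831
β_P = Σ w_i β_i = 0.10×0.2178 + 0.35×0.4467 + 0.35×1.0798 + 0.11×0.5976 + 0.09×1.3831 = 0.7463
MRP = 9.92% − 1.55% = 8.37%
E(R_P) = R_f + β_P × MRP = 1.55% + 0.7463 × 8.37% = 7.80%

7.80%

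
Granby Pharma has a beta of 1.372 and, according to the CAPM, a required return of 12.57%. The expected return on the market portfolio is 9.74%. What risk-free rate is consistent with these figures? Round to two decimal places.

2.13%

E(R) = R_f + β(E(R_m) − R_f) = R_f(1 − β) + β·E(R_m)
12.57% = R_f × (1 − 1.372) + 1.372 × 9.74%
12.57% = R_f × -0.372 + 13.36328%
R_f = (12.57% − 13.36328%) / -0.372 = 2.13%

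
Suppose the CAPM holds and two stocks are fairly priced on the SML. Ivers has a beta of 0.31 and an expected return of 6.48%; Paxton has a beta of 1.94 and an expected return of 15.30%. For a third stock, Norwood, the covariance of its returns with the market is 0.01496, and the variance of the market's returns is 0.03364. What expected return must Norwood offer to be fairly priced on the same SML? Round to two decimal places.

MRP = (15.30% − 6.48%) / (1.94 − 0.31) = 5.4110%
R_f = 6.48% − 0.31 × 5.4110% = 4.8026%
β_Norwood = Cov / Var(R_m) = 0.01496 / 0.03364 = 0.4447
E(R_Norwood) = R_f + β × MRP = 4.8026% + 0.4447 × 5.4110% = 7.21%

7.21%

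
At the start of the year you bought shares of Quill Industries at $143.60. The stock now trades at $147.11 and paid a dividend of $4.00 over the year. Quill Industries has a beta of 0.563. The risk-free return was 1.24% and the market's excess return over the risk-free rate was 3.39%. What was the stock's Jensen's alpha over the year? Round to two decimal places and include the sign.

Realised HPR = (P1 + D1 − P0) / P0 = (147.11 + 4.00 − 143.60) / 143.60 = 7.51 / 143.60 = 5.2298%
CAPM required = R_f + β·MRP = 1.24% + 0.563 × 3.39% = 3.14857%
α = realised − required = 5.2298% − 3.14857% = +2.08%

+2.08%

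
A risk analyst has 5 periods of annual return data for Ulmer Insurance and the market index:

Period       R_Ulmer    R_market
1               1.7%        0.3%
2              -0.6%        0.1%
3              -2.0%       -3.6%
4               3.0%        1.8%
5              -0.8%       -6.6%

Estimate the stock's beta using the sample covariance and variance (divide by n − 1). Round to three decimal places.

Mean R_i = (1.7 − 0.6 − 2.0 + 3.0 − 0.8) / 5 = 0.2600%
Mean R_m = (0.3 + 0.1 − 3.6 + 1.8 − 6.6) / 5 = -1.6000%
Σ(R_i − R̄_i)(R_m − R̄_m) = 20.4100  ⇒  Cov = 20.4100 / 4 = 5.1025
Σ(R_m − R̄_m)² = 47.0600  ⇒  Var(R_m) = 47.0600 / 4 = 11.7650
β = Cov / Var(R_m) = 5.1025 / 11.7650 = 0.4337

0.434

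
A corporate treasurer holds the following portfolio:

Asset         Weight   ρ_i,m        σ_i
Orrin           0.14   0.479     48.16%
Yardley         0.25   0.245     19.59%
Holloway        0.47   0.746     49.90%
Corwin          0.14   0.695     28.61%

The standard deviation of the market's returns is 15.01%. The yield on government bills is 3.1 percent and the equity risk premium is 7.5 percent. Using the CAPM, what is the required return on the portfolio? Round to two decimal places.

15.45%

β_Orrin = 0.479 × 48.16% / 15.01% = 1.5369
β_Yardley = 0.245 × 19.59% / 15.01% = 0.3198
β_Holloway = 0.746 × 49.90% / 15.01% = 2.4800
β_Corwin = 0.695 × 28.61% / 15.01% = 1.3247
β_P = Σ w_i β_i = 0.14×1.5369 + 0.25×0.3198 + 0.47×2.4800 + 0.14×1.3247 = 1.6462
E(R_P) = R_f + β_P × MRP = 3.1% + 1.6462 × 7.5% = 15.45%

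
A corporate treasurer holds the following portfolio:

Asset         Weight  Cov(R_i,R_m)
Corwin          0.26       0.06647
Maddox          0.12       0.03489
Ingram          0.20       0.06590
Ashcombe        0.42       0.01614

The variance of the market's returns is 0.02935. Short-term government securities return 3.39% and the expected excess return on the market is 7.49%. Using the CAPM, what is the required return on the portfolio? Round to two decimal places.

β_Corwin = 0.06647 / 0.02935 = 2.2647
β_Maddox = 0.03489 / 0.02935 = 1.1888
β_Ingram = 0.06590 / 0.02935 = 2.2453
β_Ashcombe = 0.01614 / 0.02935 = 0.5499
β_P = Σ w_i β_i = 0.26×2.2647 + 0.12×1.1888 + 0.20×2.2453 + 0.42×0.5499 = 1.4115
E(R_P) = R_f + β_P × MRP = 3.39% + 1.4115 × 7.49% = 13.96%

13.96%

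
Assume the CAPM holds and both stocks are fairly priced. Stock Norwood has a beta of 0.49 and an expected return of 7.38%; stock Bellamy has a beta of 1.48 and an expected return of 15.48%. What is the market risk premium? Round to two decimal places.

8.18%

Both satisfy E(R) = R_f + β·MRP, so the slope of the SML is
MRP = (15.48% − 7.38%) / (1.48 − 0.49) = 8.10% / 0.99 = 8.1818%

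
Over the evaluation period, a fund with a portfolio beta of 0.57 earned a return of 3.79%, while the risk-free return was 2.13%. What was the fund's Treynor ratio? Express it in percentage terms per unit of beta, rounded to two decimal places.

2.91%

Treynor = (R_P − R_f) / β_P = (3.79% − 2.13%) / 0.5700 = 1.66% / 0.5700 = 2.91%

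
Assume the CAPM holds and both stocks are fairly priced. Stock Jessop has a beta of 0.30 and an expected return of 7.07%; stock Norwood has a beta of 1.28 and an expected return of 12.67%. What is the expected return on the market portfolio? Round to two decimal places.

11.07%

Both satisfy E(R) = R_f + β·MRP, so the slope of the SML is
MRP = (12.67% − 7.07%) / (1.28 − 0.30) = 5.60% / 0.98 = 5.7143%
R_f = E(R_Jessop) − β_Jessop·MRP = 7.07% − 0.30 × 5.7143% = 5.3557%
E(R_m) = R_f + MRP = 5.3557% + 5.7143% = 11.07%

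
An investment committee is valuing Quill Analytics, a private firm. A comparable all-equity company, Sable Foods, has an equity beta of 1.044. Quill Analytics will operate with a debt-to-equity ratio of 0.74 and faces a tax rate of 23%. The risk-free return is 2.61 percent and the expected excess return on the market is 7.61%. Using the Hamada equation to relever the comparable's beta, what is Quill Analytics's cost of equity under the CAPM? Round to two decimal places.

15.08%

β_L = β_U × [1 + (1 − t)(D/E)] = 1.044 × [1 + (1 − 0.23) × 0.74]
    = 1.044 × [1 + 0.77 × 0.74] = 1.044 × 1.5698 = 1.6389
E(R) = R_f + β_L × MRP = 2.61% + 1.6389 × 7.61% = 15.08%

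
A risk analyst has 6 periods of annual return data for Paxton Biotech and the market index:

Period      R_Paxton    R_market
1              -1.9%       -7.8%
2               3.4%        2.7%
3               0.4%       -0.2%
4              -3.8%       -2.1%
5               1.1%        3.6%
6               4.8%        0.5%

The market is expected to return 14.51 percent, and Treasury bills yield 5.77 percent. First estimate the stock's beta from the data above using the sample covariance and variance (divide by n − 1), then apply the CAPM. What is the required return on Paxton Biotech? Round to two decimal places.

9.98%

Mean R_i = (-1.9 + 3.4 + 0.4 − 3.8 + 1.1 + 4.8) / 6 = 0.6667%
Mean R_m = (-7.8 + 2.7 − 0.2 − 2.1 + 3.6 + 0.5) / 6 = -0.5500%
Σ(R_i − R̄_i)(R_m − R̄_m) = 40.4600  ⇒  Cov = 40.4600 / 5 = 8.0920
Σ(R_m − R̄_m)² = 83.9750  ⇒  Var(R_m) = 83.9750 / 5 = 16.7950
β = Cov / Var(R_m) = 8.0920 / 16.7950 = 0.4818
MRP = 14.51% − 5.77% = 8.74%
E(R) = R_f + β × MRP = 5.77% + 0.4818 × 8.74% = 9.98%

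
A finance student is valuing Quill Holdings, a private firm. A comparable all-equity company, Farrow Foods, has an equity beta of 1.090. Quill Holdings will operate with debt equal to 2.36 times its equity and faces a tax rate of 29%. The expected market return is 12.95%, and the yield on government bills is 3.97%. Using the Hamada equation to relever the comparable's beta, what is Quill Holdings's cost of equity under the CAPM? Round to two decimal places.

30.16%

β_L = β_U × [1 + (1 − t)(D/E)] = 1.090 × [1 + (1 − 0.29) × 2.36]
    = 1.090 × [1 + 0.71 × 2.36] = 1.090 × 2.6756 = 2.9164
MRP = 12.95% − 3.97% = 8.98%
E(R) = R_f + β_L × MRP = 3.97% + 2.9164 × 8.98% = 30.16%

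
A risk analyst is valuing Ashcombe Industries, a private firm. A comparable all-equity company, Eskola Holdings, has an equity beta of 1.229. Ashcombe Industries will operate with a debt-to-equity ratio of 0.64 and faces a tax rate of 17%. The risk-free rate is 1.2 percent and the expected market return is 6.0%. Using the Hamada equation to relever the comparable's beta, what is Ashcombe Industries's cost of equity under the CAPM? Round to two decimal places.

10.23%

β_L = β_U × [1 + (1 − t)(D/E)] = 1.229 × [1 + (1 − 0.17) × 0.64]
    = 1.229 × [1 + 0.83 × 0.64] = 1.229 × 1.5312 = 1.8818
MRP = 6.0% − 1.2% = 4.80%
E(R) = R_f + β_L × MRP = 1.2% + 1.8818 × 4.8% = 10.23%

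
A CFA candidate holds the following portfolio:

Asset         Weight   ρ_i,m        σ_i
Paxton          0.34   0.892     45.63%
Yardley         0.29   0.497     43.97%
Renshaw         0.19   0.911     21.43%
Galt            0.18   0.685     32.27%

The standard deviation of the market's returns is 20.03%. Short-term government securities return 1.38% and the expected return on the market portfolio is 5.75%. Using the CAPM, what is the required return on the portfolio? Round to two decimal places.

7.46%

β_Paxton = 0.892 × 45.63% / 20.03% = 2.0320
β_Yardley = 0.497 × 43.97% / 20.03% = 1.0910
β_Renshaw = 0.911 × 21.43% / 20.03% = 0.9747
β_Galt = 0.685 × 32.27% / 20.03% = 1.1036
β_P = Σ w_i β_i = 0.34×2.0320 + 0.29×1.0910 + 0.19×0.9747 + 0.18×1.1036 = 1.3911
MRP = 5.75% − 1.38% = 4.37%
E(R_P) = R_f + β_P × MRP = 1.38% + 1.3911 × 4.37% = 7.46%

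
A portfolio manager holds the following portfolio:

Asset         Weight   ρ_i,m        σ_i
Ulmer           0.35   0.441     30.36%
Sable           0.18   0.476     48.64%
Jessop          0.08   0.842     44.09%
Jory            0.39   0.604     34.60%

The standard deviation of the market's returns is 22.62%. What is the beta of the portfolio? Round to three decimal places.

0.883

β_Ulmer = 0.441 × 30.36% / 22.62% = 0.5919
β_Sable = 0.476 × 48.64% / 22.62% = 1.0235
β_Jessop = 0.842 × 44.09% / 22.62% = 1.6412
β_Jory = 0.604 × 34.60% / 22.62% = 0.9239
β_P = Σ w_i β_i = 0.35×0.5919 + 0.18×1.0235 + 0.08×1.6412 + 0.39×0.9239 = 0.8830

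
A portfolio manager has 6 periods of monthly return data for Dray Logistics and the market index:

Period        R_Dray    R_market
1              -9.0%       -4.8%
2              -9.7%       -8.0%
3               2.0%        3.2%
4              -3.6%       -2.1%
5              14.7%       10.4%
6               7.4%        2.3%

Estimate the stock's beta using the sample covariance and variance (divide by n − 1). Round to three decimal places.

1.416

Mean R_i = (-9.0 − 9.7 + 2.0 − 3.6 + 14.7 + 7.4) / 6 = 0.3000%
Mean R_m = (-4.8 − 8.0 + 3.2 − 2.1 + 10.4 + 2.3) / 6 = 0.1667%
Σ(R_i − R̄_i)(R_m − R̄_m) = 304.3600  ⇒  Cov = 304.3600 / 5 = 60.8720
Σ(R_m − R̄_m)² = 214.9733  ⇒  Var(R_m) = 214.9733 / 5 = 42.9947
β = Cov / Var(R_m) = 60.8720 / 42.9947 = 1.4158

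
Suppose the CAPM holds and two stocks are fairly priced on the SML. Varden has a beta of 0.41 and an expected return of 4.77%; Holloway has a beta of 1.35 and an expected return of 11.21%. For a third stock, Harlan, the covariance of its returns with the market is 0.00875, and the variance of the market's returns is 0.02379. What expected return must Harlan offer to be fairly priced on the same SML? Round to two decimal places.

MRP = (11.21% − 4.77%) / (1.35 − 0.41) = 6.8511%
R_f = 4.77% − 0.41 × 6.8511% = 1.9610%
β_Harlan = Cov / Var(R_m) = 0.00875 / 0.02379 = 0.3678
E(R_Harlan) = R_f + β × MRP = 1.9610% + 0.3678 × 6.8511% = 4.48%

4.48%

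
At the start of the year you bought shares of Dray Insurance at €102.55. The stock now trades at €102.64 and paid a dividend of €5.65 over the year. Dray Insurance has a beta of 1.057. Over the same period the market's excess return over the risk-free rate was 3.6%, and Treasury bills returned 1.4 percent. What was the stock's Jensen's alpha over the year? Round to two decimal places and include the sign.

Realised HPR = (P1 + D1 − P0) / P0 = (102.64 + 5.65 − 102.55) / 102.55 = 5.74 / 102.55 = 5.5973%
CAPM required = R_f + β·MRP = 1.4% + 1.057 × 3.6% = 5.2052%
α = realised − required = 5.5973% − 5.2052% = +0.39%

+0.39%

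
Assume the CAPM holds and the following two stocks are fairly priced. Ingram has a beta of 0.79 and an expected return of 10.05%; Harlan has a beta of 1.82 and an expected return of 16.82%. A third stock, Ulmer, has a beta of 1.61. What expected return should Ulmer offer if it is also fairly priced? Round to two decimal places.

MRP (SML slope) = (16.82% − 10.05%) / (1.82 − 0.79) = 6.77% / 1.03 = 6.5728%
R_f (intercept) = 10.05% − 0.79 × 6.5728% = 4.8575%
E(R_Ulmer) = R_f + β × MRP = 4.8575% + 1.61 × 6.5728% = 15.44%

15.44%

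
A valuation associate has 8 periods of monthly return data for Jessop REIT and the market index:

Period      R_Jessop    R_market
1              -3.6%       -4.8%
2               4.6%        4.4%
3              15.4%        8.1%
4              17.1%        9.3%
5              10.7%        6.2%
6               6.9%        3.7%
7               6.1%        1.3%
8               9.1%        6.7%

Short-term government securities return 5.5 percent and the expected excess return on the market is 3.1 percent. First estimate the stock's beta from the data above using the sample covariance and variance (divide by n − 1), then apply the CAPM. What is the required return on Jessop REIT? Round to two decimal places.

9.74%

Mean R_i = (-3.6 + 4.6 + 15.4 + 17.1 + 10.7 + 6.9 + 6.1 + 9.1) / 8 = 8.2875%
Mean R_m = (-4.8 + 4.4 + 8.1 + 9.3 + 6.2 + 3.7 + 1.3 + 6.7) / 8 = 4.3625%
Σ(R_i − R̄_i)(R_m − R̄_m) = 192.8263  ⇒  Cov = 192.8263 / 7 = 27.5466
Σ(R_m − R̄_m)² = 140.9588  ⇒  Var(R_m) = 140.9588 / 7 = 20.1370
β = Cov / Var(R_m) = 27.5466 / 20.1370 = 1.3680
E(R) = R_f + β × MRP = 5.5% + 1.3680 × 3.1% = 9.74%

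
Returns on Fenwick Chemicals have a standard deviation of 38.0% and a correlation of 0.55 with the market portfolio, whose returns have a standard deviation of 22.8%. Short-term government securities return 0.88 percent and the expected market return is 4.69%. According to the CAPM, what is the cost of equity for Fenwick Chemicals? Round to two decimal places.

β = ρ × σ_i / σ_m = 0.55 × 38.0% / 22.8% = 0.9167
MRP = 4.69% − 0.88% = 3.81%
E(R) = 0.88% + 0.9167 × 3.81% = 4.37%

4.37%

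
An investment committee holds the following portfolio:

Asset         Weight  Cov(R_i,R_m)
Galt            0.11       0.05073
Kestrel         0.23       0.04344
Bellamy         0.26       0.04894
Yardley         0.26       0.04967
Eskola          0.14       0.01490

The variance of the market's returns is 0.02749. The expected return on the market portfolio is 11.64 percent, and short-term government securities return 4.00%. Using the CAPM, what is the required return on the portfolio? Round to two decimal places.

β_Galt = 0.05073 / 0.02749 = 1.8454
β_Kestrel = 0.04344 / 0.02749 = 1.5802
β_Bellamy = 0.04894 / 0.02749 = 1.7803
β_Yardley = 0.04967 / 0.02749 = 1.8068
β_Eskola = 0.01490 / 0.02749 = 0.5420
β_P = Σ w_i β_i = 0.11×1.8454 + 0.23×1.5802 + 0.26×1.7803 + 0.26×1.8068 + 0.14×0.5420 = 1.5750
MRP = 11.64% − 4.00% = 7.64%
E(R_P) = R_f + β_P × MRP = 4.00% + 1.5750 × 7.64% = 16.03%

16.03%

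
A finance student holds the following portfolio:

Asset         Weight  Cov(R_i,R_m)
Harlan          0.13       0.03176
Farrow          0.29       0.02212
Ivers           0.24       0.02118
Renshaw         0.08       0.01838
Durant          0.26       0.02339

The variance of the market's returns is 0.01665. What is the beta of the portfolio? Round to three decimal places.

1.392

β_Harlan = 0.03176 / 0.01665 = 1.9075
β_Farrow = 0.02212 / 0.01665 = 1.3285
β_Ivers = 0.02118 / 0.01665 = 1.2721
β_Renshaw = 0.01838 / 0.01665 = 1.1039
β_Durant = 0.02339 / 0.01665 = 1.4048
β_P = Σ w_i β_i = 0.13×1.9075 + 0.29×1.3285 + 0.24×1.2721 + 0.08×1.1039 + 0.26×1.4048 = 1.3921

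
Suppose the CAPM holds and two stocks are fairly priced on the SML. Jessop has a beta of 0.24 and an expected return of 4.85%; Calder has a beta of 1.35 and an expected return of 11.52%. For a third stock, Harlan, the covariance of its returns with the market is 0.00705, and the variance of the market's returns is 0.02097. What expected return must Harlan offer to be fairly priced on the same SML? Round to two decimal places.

MRP = (11.52% − 4.85%) / (1.35 − 0.24) = 6.0090%
R_f = 4.85% − 0.24 × 6.0090% = 3.4078%
β_Harlan = Cov / Var(R_m) = 0.00705 / 0.02097 = 0.3362
E(R_Harlan) = R_f + β × MRP = 3.4078% + 0.3362 × 6.0090% = 5.43%

5.43%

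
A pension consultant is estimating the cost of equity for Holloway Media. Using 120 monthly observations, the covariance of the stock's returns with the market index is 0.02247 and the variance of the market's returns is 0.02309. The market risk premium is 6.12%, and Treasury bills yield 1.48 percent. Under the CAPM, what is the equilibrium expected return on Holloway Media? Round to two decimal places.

β = Cov(R_i, R_m) / Var(R_m) = 0.02247 / 0.02309 = 0.9731
E(R) = R_f + β × MRP = 1.48% + 0.9731 × 6.12% = 7.44%

7.44%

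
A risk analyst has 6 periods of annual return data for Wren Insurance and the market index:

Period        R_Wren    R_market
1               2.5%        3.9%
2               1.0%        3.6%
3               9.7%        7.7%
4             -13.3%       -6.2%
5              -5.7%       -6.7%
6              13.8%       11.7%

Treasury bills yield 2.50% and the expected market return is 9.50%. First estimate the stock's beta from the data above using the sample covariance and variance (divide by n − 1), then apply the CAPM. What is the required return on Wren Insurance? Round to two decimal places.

11.45%

Mean R_i = (2.5 + 1.0 + 9.7 − 13.3 − 5.7 + 13.8) / 6 = 1.3333%
Mean R_m = (3.9 + 3.6 + 7.7 − 6.2 − 6.7 + 11.7) / 6 = 2.3333%
Σ(R_i − R̄_i)(R_m − R̄_m) = 351.4833  ⇒  Cov = 351.4833 / 5 = 70.2967
Σ(R_m − R̄_m)² = 275.0133  ⇒  Var(R_m) = 275.0133 / 5 = 55.0027
β = Cov / Var(R_m) = 70.2967 / 55.0027 = 1.2781
MRP = 9.50% − 2.50% = 7.00%
E(R) = R_f + β × MRP = 2.50% + 1.2781 × 7.00% = 11.45%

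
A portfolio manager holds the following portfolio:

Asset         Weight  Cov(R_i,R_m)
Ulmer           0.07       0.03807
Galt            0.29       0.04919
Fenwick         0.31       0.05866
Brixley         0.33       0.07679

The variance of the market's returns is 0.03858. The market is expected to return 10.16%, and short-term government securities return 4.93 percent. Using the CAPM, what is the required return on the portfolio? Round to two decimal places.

β_Ulmer = 0.03807 / 0.03858 = 0.9868
β_Galt = 0.04919 / 0.03858 = 1.2750
β_Fenwick = 0.05866 / 0.03858 = 1.5205
β_Brixley = 0.07679 / 0.03858 = 1.9904
β_P = Σ w_i β_i = 0.07×0.9868 + 0.29×1.2750 + 0.31×1.5205 + 0.33×1.9904 = 1.5670
MRP = 10.16% − 4.93% = 5.23%
E(R_P) = R_f + β_P × MRP = 4.93% + 1.5670 × 5.23% = 13.13%

13.13%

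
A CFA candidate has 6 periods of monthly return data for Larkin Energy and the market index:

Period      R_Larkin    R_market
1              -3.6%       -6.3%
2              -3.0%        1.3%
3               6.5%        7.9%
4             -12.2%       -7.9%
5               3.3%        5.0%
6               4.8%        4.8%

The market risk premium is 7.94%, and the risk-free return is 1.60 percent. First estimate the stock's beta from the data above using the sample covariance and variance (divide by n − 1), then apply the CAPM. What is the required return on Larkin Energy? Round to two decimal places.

9.50%

Mean R_i = (-3.6 − 3.0 + 6.5 − 12.2 + 3.3 + 4.8) / 6 = -0.7000%
Mean R_m = (-6.3 + 1.3 + 7.9 − 7.9 + 5.0 + 4.8) / 6 = 0.8000%
Σ(R_i − R̄_i)(R_m − R̄_m) = 209.4100  ⇒  Cov = 209.4100 / 5 = 41.8820
Σ(R_m − R̄_m)² = 210.4000  ⇒  Var(R_m) = 210.4000 / 5 = 42.0800
β = Cov / Var(R_m) = 41.8820 / 42.0800 = 0.9953
E(R) = R_f + β × MRP = 1.60% + 0.9953 × 7.94% = 9.50%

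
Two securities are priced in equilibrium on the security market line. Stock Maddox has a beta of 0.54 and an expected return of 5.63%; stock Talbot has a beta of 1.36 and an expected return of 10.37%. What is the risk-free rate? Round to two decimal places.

2.51%

Both satisfy E(R) = R_f + β·MRP, so the slope of the SML is
MRP = (10.37% − 5.63%) / (1.36 − 0.54) = 4.74% / 0.82 = 5.7805%
R_f = E(R_Maddox) − β_Maddox·MRP = 5.63% − 0.54 × 5.7805% = 2.5085%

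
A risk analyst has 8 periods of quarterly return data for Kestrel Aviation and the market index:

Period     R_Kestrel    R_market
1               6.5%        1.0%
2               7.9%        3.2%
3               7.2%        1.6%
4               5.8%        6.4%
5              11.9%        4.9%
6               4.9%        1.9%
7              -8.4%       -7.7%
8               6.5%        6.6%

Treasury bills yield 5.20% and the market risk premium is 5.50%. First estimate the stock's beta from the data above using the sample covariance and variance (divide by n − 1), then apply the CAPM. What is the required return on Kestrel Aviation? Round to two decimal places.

11.30%

Mean R_i = (6.5 + 7.9 + 7.2 + 5.8 + 11.9 + 4.9 − 8.4 + 6.5) / 8 = 5.2875%
Mean R_m = (1.0 + 3.2 + 1.6 + 6.4 + 4.9 + 1.9 − 7.7 + 6.6) / 8 = 2.2375%
Σ(R_i − R̄_i)(R_m − R̄_m) = 160.9738  ⇒  Cov = 160.9738 / 7 = 22.9963
Σ(R_m − R̄_m)² = 145.1788  ⇒  Var(R_m) = 145.1788 / 7 = 20.7398
β = Cov / Var(R_m) = 22.9963 / 20.7398 = 1.1088
E(R) = R_f + β × MRP = 5.20% + 1.1088 × 5.50% = 11.30%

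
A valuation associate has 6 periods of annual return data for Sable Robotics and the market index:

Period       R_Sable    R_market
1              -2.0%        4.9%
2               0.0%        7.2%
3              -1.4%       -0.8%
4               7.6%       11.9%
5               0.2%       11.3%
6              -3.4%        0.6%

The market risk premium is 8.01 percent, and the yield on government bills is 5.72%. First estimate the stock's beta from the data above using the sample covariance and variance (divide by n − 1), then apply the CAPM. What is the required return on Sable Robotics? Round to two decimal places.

10.05%

Mean R_i = (-2.0 + 0.0 − 1.4 + 7.6 + 0.2 − 3.4) / 6 = 0.1667%
Mean R_m = (4.9 + 7.2 − 0.8 + 11.9 + 11.3 + 0.6) / 6 = 5.8500%
Σ(R_i − R̄_i)(R_m − R̄_m) = 76.1300  ⇒  Cov = 76.1300 / 5 = 15.2260
Σ(R_m − R̄_m)² = 140.8150  ⇒  Var(R_m) = 140.8150 / 5 = 28.1630
β = Cov / Var(R_m) = 15.2260 / 28.1630 = 0.5406
E(R) = R_f + β × MRP = 5.72% + 0.5406 × 8.01% = 10.05%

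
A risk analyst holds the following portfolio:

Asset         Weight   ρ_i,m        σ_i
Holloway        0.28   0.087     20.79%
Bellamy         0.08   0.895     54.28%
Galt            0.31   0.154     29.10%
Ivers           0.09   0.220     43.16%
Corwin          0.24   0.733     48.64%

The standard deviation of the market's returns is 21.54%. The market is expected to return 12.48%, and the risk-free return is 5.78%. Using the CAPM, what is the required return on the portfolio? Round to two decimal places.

β_Holloway = 0.087 × 20.79% / 21.54% = 0.0840
β_Bellamy = 0.895 × 54.28% / 21.54% = 2.2554
β_Galt = 0.154 × 29.10% / 21.54% = 0.2081
β_Ivers = 0.220 × 43.16% / 21.54% = 0.4408
β_Corwin = 0.733 × 48.64% / 21.54% = 1.6552
β_P = Σ w_i β_i = 0.28×0.0840 + 0.08×2.2554 + 0.31×0.2081 + 0.09×0.4408 + 0.24×1.6552 = 0.7054
MRP = 12.48% − 5.78% = 6.70%
E(R_P) = R_f + β_P × MRP = 5.78% + 0.7054 × 6.70% = 10.51%

10.51%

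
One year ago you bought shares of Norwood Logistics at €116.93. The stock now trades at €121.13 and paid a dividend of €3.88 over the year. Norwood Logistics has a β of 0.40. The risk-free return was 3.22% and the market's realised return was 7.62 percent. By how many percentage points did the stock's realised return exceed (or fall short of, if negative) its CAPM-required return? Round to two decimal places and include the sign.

+1.93%

Realised HPR = (P1 + D1 − P0) / P0 = (121.13 + 3.88 − 116.93) / 116.93 = 8.08 / 116.93 = 6.9101%
MRP = 7.62% − 3.22% = 4.40%
CAPM required = R_f + β·MRP = 3.22% + 0.40 × 4.40% = 4.9800%
α = realised − required = 6.9101% − 4.9800% = +1.93%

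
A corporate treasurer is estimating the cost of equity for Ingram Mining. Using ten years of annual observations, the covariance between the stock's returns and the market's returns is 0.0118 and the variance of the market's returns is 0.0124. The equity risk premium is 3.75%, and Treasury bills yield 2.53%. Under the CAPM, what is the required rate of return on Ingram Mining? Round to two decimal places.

6.10%

β = Cov(R_i, R_m) / Var(R_m) = 0.0118 / 0.0124 = 0.9516
E(R) = R_f + β × MRP = 2.53% + 0.9516 × 3.75% = 6.10%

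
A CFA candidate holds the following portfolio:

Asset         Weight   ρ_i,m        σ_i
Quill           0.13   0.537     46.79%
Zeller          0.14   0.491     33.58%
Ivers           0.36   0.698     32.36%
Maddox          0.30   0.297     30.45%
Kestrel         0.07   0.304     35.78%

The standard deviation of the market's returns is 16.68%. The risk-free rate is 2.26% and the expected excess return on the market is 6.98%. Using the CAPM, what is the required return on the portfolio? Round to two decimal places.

9.45%

β_Quill = 0.537 × 46.79% / 16.68% = 1.5064
β_Zeller = 0.491 × 33.58% / 16.68% = 0.9885
β_Ivers = 0.698 × 32.36% / 16.68% = 1.3542
β_Maddox = 0.297 × 30.45% / 16.68% = 0.5422
β_Kestrel = 0.304 × 35.78% / 16.68% = 0.6521
β_P = Σ w_i β_i = 0.13×1.5064 + 0.14×0.9885 + 0.36×1.3542 + 0.30×0.5422 + 0.07×0.6521 = 1.0300
E(R_P) = R_f + β_P × MRP = 2.26% + 1.0300 × 6.98% = 9.45%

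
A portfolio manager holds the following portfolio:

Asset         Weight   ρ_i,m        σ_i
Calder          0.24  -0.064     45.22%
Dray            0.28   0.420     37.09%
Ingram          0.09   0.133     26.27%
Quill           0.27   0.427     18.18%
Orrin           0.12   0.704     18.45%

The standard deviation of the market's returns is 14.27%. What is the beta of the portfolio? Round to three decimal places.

β_Calder = -0.064 × 45.22% / 14.27% = -0.2028
β_Dray = 0.420 × 37.09% / 14.27% = 1.0916
β_Ingram = 0.133 × 26.27% / 14.27% = 0.2448
β_Quill = 0.427 × 18.18% / 14.27% = 0.5440
β_Orrin = 0.704 × 18.45% / 14.27% = 0.9102
β_P = Σ w_i β_i = 0.24×-0.2028 + 0.28×1.0916 + 0.09×0.2448 + 0.27×0.5440 + 0.12×0.9102 = 0.5351

0.535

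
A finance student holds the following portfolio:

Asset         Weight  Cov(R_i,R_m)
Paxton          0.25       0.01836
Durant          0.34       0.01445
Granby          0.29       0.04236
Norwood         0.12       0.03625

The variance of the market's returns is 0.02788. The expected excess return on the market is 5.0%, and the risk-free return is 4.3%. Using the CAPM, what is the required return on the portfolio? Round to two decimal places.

8.99%

β_Paxton = 0.01836 / 0.02788 = 0.6585
β_Durant = 0.01445 / 0.02788 = 0.5183
β_Granby = 0.04236 / 0.02788 = 1.5194
β_Norwood = 0.03625 / 0.02788 = 1.3002
β_P = Σ w_i β_i = 0.25×0.6585 + 0.34×0.5183 + 0.29×1.5194 + 0.12×1.3002 = 0.9375
E(R_P) = R_f + β_P × MRP = 4.3% + 0.9375 × 5.0% = 8.99%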